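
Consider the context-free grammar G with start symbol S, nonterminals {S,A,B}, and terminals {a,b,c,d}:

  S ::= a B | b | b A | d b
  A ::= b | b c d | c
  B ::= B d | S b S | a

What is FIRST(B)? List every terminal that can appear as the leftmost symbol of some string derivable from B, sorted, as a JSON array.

Compute FIRST by fixpoint:
[1]
  A via A→b: +{b}
  A via A→c: +{c}
  B via B→a: +{a}
  S via S→a B: +{a}
  S via S→b: +{b}
  S via S→d b: +{d}
  FIRST[S]={a,b,d}  FIRST[A]={b,c}  FIRST[B]={a}
[2]
  B via B→S b S: +{b,d}
  FIRST[S]={a,b,d}  FIRST[A]={b,c}  FIRST[B]={a,b,d}
[3] — fixpoint
  FIRST[S]={a,b,d}  FIRST[A]={b,c}  FIRST[B]={a,b,d}

FIRST(B) = ["a", "b", "d"]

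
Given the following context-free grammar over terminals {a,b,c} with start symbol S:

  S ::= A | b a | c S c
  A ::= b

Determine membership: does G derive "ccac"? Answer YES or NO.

CNF form of G:
  S -> T0 T1 | T2 X3 | b
  A -> b
  T0 -> b
  T1 -> a
  T2 -> c
  X3 -> S T2

Fill CYK table bottom-up:
  [0..0]={T2}  "c"  orig:{}
  [1..1]={T2}  "c"  orig:{}
  [2..2]={T1}  "a"  orig:{}
  [3..3]={T2}  "c"  orig:{}
  [0..1]=∅  "cc"
  [1..2]=∅  "ca"
  [2..3]=∅  "ac"
  [0..2]=∅  "cca"
  [1..3]=∅  "cac"
  [0..3]=∅  "ccac"

S ∉ T[0,3] ⇒ NO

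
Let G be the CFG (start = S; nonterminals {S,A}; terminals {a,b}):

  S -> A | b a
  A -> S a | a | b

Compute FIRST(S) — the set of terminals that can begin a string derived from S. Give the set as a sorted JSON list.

FIRST iteration:
pass 1:
  A via A→a: +{a}
  A via A→b: +{b}
  S via S→A: +{a,b}
  FIRST(S)={a,b}  FIRST(A)={a,b}
pass 2: (no change)
  FIRST(S)={a,b}  FIRST(A)={a,b}

FIRST(S) = ["a", "b"]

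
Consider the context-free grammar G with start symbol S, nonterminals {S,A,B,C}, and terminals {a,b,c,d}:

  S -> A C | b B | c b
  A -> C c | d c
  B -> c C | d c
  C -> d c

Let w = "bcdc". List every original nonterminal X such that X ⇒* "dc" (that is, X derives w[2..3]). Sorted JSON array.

CNF form of G:
  S -> A C | T0 T2 | T2 B
  A -> C T0 | T1 T0
  B -> T0 C | T1 T0
  C -> T1 T0
  T0 -> c
  T1 -> d
  T2 -> b

CYK fill, restricted to cells inside w[2..3]:
  T[2,2] 'd' = {T1}  orig:{}
  T[3,3] 'c' = {T0}  orig:{}
  T[2,3] 'dc' = {A,B,C}

Original NTs in T[2,3] deriving "dc": ["A", "B", "C"]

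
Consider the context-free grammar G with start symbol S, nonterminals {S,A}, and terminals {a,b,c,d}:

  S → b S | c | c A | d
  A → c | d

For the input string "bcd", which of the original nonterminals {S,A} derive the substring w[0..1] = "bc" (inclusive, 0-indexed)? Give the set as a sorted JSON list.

CNF form of G:
  S -> T0 S | T1 A | c | d
  A -> c | d
  T0 -> b
  T1 -> c

CYK table (by increasing span), restricted to cells inside w[0..1]:
  T[0,0] 'b' = {T0}  orig:{}
  T[1,1] 'c' = {A,S,T1}  orig:{A,S}
  T[0,1] 'bc' = {S}

Original NTs in T[0,1] deriving "bc": ["S"]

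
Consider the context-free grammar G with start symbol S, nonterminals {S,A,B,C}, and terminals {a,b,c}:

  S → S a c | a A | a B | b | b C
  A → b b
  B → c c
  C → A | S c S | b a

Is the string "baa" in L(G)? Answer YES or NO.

CNF form of G:
  S -> S X4 | T0 C | T2 A | T2 B | b
  A -> T0 T0
  B -> T1 T1
  C -> S X3 | T0 T0 | T0 T2
  T0 -> b
  T1 -> c
  T2 -> a
  X3 -> T1 S
  X4 -> T2 T1

CYK fill:
  [0..0]={S,T0}  "b"  orig:{S}
  [1..1]={T2}  "a"  orig:{}
  [2..2]={T2}  "a"  orig:{}
  [0..1]={C}  "ba"
  [1..2]=∅  "aa"
  [0..2]=∅  "baa"

S ∉ T[0,2] ⇒ NO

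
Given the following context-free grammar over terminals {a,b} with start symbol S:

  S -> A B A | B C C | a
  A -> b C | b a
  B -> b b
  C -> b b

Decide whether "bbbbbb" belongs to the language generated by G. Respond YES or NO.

CNF form of G:
  S -> A X2 | B X3 | a
  A -> T0 C | T0 T1
  B -> T0 T0
  C -> T0 T0
  T0 -> b
  T1 -> a
  X2 -> B A
  X3 -> C C

CYK table (by increasing span):
  T[0,0] 'b' = {T0}  orig:{}
  T[1,1] 'b' = {T0}  orig:{}
  T[2,2] 'b' = {T0}  orig:{}
  T[3,3] 'b' = {T0}  orig:{}
  T[4,4] 'b' = {T0}  orig:{}
  T[5,5] 'b' = {T0}  orig:{}
  T[0,1] 'bb' = {B,C}
  T[1,2] 'bb' = {B,C}
  T[2,3] 'bb' = {B,C}
  T[3,4] 'bb' = {B,C}
  T[4,5] 'bb' = {B,C}
  T[0,2] 'bbb' = {A}
  T[1,3] 'bbb' = {A}
  T[2,4] 'bbb' = {A}
  T[3,5] 'bbb' = {A}
  T[0,3] 'bbbb' = {X3}  orig:{}
  T[1,4] 'bbbb' = {X3}  orig:{}
  T[2,5] 'bbbb' = {X3}  orig:{}
  T[0,4] 'bbbbb' = {X2}  orig:{}
  T[1,5] 'bbbbb' = {X2}  orig:{}
  T[0,5] 'bbbbbb' = {S}

S ∈ T[0,5] ⇒ YES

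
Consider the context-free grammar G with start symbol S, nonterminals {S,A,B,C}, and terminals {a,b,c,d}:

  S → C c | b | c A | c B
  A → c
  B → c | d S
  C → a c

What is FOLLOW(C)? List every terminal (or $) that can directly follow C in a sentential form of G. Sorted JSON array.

FIRST sets, iterate to fixpoint:
round 1:
  A via A→c: +{c}
  B via B→c: +{c}
  B via B→d S: +{d}
  C via C→a c: +{a}
  S via S→C c: +{a}
  S via S→b: +{b}
  S via S→c A: +{c}
  FIRST[S]={a,b,c}  FIRST[A]={c}  FIRST[B]={c,d}  FIRST[C]={a}
round 2: (stable)
  FIRST[S]={a,b,c}  FIRST[A]={c}  FIRST[B]={c,d}  FIRST[C]={a}

FOLLOW sets:
FOLLOW(S) := {$}
pass 1:
  S→C c: FOLLOW(C) ⊇ FIRST(c) = {c}; new: +{c}
  S→c A: FOLLOW(A) ⊇ FOLLOW(S) ⊇ {$}; new: +{$}
  S→c B: FOLLOW(B) ⊇ FOLLOW(S) ⊇ {$}; new: +{$}
  S: {$}  A: {$}  B: {$}  C: {c}
pass 2: (no change)
  S: {$}  A: {$}  B: {$}  C: {c}

FOLLOW(C) = ["c"]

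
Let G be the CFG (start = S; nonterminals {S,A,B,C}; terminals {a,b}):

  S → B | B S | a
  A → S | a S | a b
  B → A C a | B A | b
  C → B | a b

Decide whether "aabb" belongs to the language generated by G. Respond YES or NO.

CNF form of G:
  S -> A X5 | B A | B S | a | b
  A -> A X2 | B A | B S | T0 S | T0 T1 | a | b
  B -> A X3 | B A | b
  C -> A X4 | B A | T0 T1 | b
  T0 -> a
  T1 -> b
  X2 -> C T0
  X3 -> C T0
  X4 -> C T0
  X5 -> C T0

CYK table (by increasing span):
  [0..0]={A,S,T0}  "a"  orig:{A,S}
  [1..1]={A,S,T0}  "a"  orig:{A,S}
  [2..2]={A,B,C,S,T1}  "b"  orig:{A,B,C,S}
  [3..3]={A,B,C,S,T1}  "b"  orig:{A,B,C,S}
  [0..1]={A}  "aa"
  [1..2]={A,C}  "ab"
  [2..3]={A,B,C,S}  "bb"
  [0..2]=∅  "aab"
  [1..3]={A}  "abb"
  [0..3]=∅  "aabb"

S ∉ T[0,3] ⇒ NO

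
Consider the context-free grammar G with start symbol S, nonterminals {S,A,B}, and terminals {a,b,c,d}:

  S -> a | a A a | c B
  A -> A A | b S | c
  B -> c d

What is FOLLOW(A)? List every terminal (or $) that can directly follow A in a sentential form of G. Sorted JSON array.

Compute FIRST by fixpoint:
pass 1:
  A via A→b S: +{b}
  A via A→c: +{c}
  B via B→c d: +{c}
  S via S→a: +{a}
  S via S→c B: +{c}
  FIRST(S)={a,c}  FIRST(A)={b,c}  FIRST(B)={c}
pass 2: — fixpoint
  FIRST(S)={a,c}  FIRST(A)={b,c}  FIRST(B)={c}

FOLLOW iteration:
initialize: $ ∈ FOLLOW(S)
iter 1:
  A→A A: FOLLOW(A) ⊇ FIRST(A) = {b,c}; new: +{b,c}
  A→b S: FOLLOW(S) ⊇ FOLLOW(A) ⊇ {b,c}; new: +{b,c}
  S→a A a: FOLLOW(A) ⊇ FIRST(a) = {a}; new: +{a}
  S→c B: FOLLOW(B) ⊇ FOLLOW(S) ⊇ {$,b,c}; new: +{$,b,c}
  FOLLOW[S]={$,b,c}  FOLLOW[A]={a,b,c}  FOLLOW[B]={$,b,c}
iter 2:
  A→b S: FOLLOW(S) ⊇ FOLLOW(A) ⊇ {a,b,c}; new: +{a}
  S→c B: FOLLOW(B) ⊇ FOLLOW(S) ⊇ {$,a,b,c}; new: +{a}
  FOLLOW[S]={$,a,b,c}  FOLLOW[A]={a,b,c}  FOLLOW[B]={$,a,b,c}
iter 3: (stable)
  FOLLOW[S]={$,a,b,c}  FOLLOW[A]={a,b,c}  FOLLOW[B]={$,a,b,c}

FOLLOW(A) = ["a", "b", "c"]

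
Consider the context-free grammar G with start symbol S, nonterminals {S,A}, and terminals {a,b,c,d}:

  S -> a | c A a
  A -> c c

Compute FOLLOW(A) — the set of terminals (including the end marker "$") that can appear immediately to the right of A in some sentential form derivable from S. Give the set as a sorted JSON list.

FIRST iteration:
[1]
  A via A→c c: +{c}
  S via S→a: +{a}
  S via S→c A a: +{c}
  FIRST(S)={a,c}  FIRST(A)={c}
[2] — fixpoint
  FIRST(S)={a,c}  FIRST(A)={c}

Compute FOLLOW by fixpoint:
FOLLOW(S) := {$}
[1]
  S→c A a: FOLLOW(A) ⊇ FIRST(a) = {a}; new: +{a}
  FOLLOW[S]={$}  FOLLOW[A]={a}
[2] (no change)
  FOLLOW[S]={$}  FOLLOW[A]={a}

FOLLOW(A) = ["a"]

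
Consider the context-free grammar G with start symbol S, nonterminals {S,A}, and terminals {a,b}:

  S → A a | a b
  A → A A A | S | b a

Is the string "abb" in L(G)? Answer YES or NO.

Convert to CNF:
  S -> A T0 | T0 T1
  A -> A T0 | A X2 | T0 T1 | T1 T0
  T0 -> a
  T1 -> b
  X2 -> A A

CYK table (by increasing span):
  cell(0,0) a: {T0}  orig:{}
  cell(1,1) b: {T1}  orig:{}
  cell(2,2) b: {T1}  orig:{}
  cell(0,1) ab: {A,S}
  cell(1,2) bb: ∅
  cell(0,2) abb: ∅

S ∉ T[0,2] ⇒ NO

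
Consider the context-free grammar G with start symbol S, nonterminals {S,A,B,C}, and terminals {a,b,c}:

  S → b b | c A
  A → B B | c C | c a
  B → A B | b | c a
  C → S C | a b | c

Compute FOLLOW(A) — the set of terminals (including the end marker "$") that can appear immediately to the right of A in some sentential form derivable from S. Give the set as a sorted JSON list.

Compute FIRST by fixpoint:
iter 1:
  A via A→c C: +{c}
  B via B→A B: +{c}
  B via B→b: +{b}
  C via C→a b: +{a}
  C via C→c: +{c}
  S via S→b b: +{b}
  S via S→c A: +{c}
  FIRST(S)={b,c}  FIRST(A)={c}  FIRST(B)={b,c}  FIRST(C)={a,c}
iter 2:
  A via A→B B: +{b}
  C via C→S C: +{b}
  FIRST(S)={b,c}  FIRST(A)={b,c}  FIRST(B)={b,c}  FIRST(C)={a,b,c}
iter 3: done
  FIRST(S)={b,c}  FIRST(A)={b,c}  FIRST(B)={b,c}  FIRST(C)={a,b,c}

Compute FOLLOW by fixpoint:
seed FOLLOW(S) with $
pass 1:
  A→B B: FOLLOW(B) ⊇ FIRST(B) = {b,c}; new: +{b,c}
  B→A B: FOLLOW(A) ⊇ FIRST(B) = {b,c}; new: +{b,c}
  C→S C: FOLLOW(S) ⊇ FIRST(C) = {a,b,c}; new: +{a,b,c}
  S→c A: FOLLOW(A) ⊇ FOLLOW(S) ⊇ {$,a,b,c}; new: +{$,a}
  FOLLOW[S]={$,a,b,c}  FOLLOW[A]={$,a,b,c}  FOLLOW[B]={b,c}  FOLLOW[C]={}
pass 2:
  A→B B: FOLLOW(B) ⊇ FOLLOW(A) ⊇ {$,a,b,c}; new: +{$,a}
  A→c C: FOLLOW(C) ⊇ FOLLOW(A) ⊇ {$,a,b,c}; new: +{$,a,b,c}
  FOLLOW[S]={$,a,b,c}  FOLLOW[A]={$,a,b,c}  FOLLOW[B]={$,a,b,c}  FOLLOW[C]={$,a,b,c}
pass 3: — fixpoint
  FOLLOW[S]={$,a,b,c}  FOLLOW[A]={$,a,b,c}  FOLLOW[B]={$,a,b,c}  FOLLOW[C]={$,a,b,c}

FOLLOW(A) = ["$", "a", "b", "c"]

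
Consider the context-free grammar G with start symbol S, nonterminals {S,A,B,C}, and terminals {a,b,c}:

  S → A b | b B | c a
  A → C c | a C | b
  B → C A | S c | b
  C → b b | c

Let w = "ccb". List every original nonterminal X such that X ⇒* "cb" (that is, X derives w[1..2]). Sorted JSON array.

CNF form of G:
  S -> A T2 | T0 T1 | T2 B
  A -> C T0 | T1 C | b
  B -> C A | S T0 | b
  C -> T2 T2 | c
  T0 -> c
  T1 -> a
  T2 -> b

Fill CYK table bottom-up (cells [i..j] with 1 ≤ i ≤ j ≤ 2 only):
  cell(1,1) c: {C,T0}  orig:{C}
  cell(2,2) b: {A,B,T2}  orig:{A,B}
  cell(1,2) cb: {B}

Original NTs in T[1,2] deriving "cb": ["B"]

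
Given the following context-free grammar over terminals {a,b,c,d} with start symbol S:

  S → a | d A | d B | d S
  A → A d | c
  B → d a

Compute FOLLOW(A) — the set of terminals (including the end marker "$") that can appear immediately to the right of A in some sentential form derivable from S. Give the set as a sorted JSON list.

FIRST iteration:
round 1:
  A via A→c: +{c}
  B via B→d a: +{d}
  S via S→a: +{a}
  S via S→d A: +{d}
  S: {a,d}  A: {c}  B: {d}
round 2: done
  S: {a,d}  A: {c}  B: {d}

FOLLOW iteration:
seed FOLLOW(S) with $
iter 1:
  A→A d: FOLLOW(A) ⊇ FIRST(d) = {d}; new: +{d}
  S→d A: FOLLOW(A) ⊇ FOLLOW(S) ⊇ {$}; new: +{$}
  S→d B: FOLLOW(B) ⊇ FOLLOW(S) ⊇ {$}; new: +{$}
  FOLLOW(S)={$}  FOLLOW(A)={$,d}  FOLLOW(B)={$}
iter 2: done
  FOLLOW(S)={$}  FOLLOW(A)={$,d}  FOLLOW(B)={$}

FOLLOW(A) = ["$", "d"]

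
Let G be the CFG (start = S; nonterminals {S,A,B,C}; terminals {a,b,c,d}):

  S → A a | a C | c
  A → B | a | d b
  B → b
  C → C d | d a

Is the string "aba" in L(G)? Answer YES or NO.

Convert to CNF:
  S -> A T2 | T2 C | c
  A -> T0 T1 | a | b
  B -> b
  C -> C T0 | T0 T2
  T0 -> d
  T1 -> b
  T2 -> a

Fill CYK table bottom-up:
  T[0,0] 'a' = {A,T2}  orig:{A}
  T[1,1] 'b' = {A,B,T1}  orig:{A,B}
  T[2,2] 'a' = {A,T2}  orig:{A}
  T[0,1] 'ab' = ∅
  T[1,2] 'ba' = {S}
  T[0,2] 'aba' = ∅

S ∉ T[0,2] ⇒ NO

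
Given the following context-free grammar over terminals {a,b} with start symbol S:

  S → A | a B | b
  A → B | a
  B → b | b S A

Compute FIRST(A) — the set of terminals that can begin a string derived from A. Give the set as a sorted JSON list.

Compute FIRST by fixpoint:
iter 1:
  A via A→a: +{a}
  B via B→b: +{b}
  S via S→A: +{a}
  S via S→b: +{b}
  FIRST(S)={a,b}  FIRST(A)={a}  FIRST(B)={b}
iter 2:
  A via A→B: +{b}
  FIRST(S)={a,b}  FIRST(A)={a,b}  FIRST(B)={b}
iter 3: (stable)
  FIRST(S)={a,b}  FIRST(A)={a,b}  FIRST(B)={b}

FIRST(A) = ["a", "b"]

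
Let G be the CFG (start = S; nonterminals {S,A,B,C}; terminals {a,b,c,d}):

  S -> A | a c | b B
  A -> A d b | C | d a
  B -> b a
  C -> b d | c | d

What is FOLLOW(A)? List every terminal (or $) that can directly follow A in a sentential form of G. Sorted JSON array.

Compute FIRST by fixpoint:
iter 1:
  A via A→d a: +{d}
  B via B→b a: +{b}
  C via C→b d: +{b}
  C via C→c: +{c}
  C via C→d: +{d}
  S via S→A: +{d}
  S via S→a c: +{a}
  S via S→b B: +{b}
  S: {a,b,d}  A: {d}  B: {b}  C: {b,c,d}
iter 2:
  A via A→C: +{b,c}
  S via S→A: +{c}
  S: {a,b,c,d}  A: {b,c,d}  B: {b}  C: {b,c,d}
iter 3: (no change)
  S: {a,b,c,d}  A: {b,c,d}  B: {b}  C: {b,c,d}

FOLLOW iteration:
seed FOLLOW(S) with $
round 1:
  A→A d b: FOLLOW(A) ⊇ FIRST(d) = {d}; new: +{d}
  A→C: FOLLOW(C) ⊇ FOLLOW(A) ⊇ {d}; new: +{d}
  S→A: FOLLOW(A) ⊇ FOLLOW(S) ⊇ {$}; new: +{$}
  S→b B: FOLLOW(B) ⊇ FOLLOW(S) ⊇ {$}; new: +{$}
  S: {$}  A: {$,d}  B: {$}  C: {d}
round 2:
  A→C: FOLLOW(C) ⊇ FOLLOW(A) ⊇ {$,d}; new: +{$}
  S: {$}  A: {$,d}  B: {$}  C: {$,d}
round 3: — fixpoint
  S: {$}  A: {$,d}  B: {$}  C: {$,d}

FOLLOW(A) = ["$", "d"]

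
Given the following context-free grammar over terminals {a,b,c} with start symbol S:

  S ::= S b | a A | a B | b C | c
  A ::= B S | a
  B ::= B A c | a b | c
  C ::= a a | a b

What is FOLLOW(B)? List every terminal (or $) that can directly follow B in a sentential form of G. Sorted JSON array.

FIRST iteration:
pass 1:
  A via A→a: +{a}
  B via B→a b: +{a}
  B via B→c: +{c}
  C via C→a a: +{a}
  S via S→a A: +{a}
  S via S→b C: +{b}
  S via S→c: +{c}
  FIRST[S]={a,b,c}  FIRST[A]={a}  FIRST[B]={a,c}  FIRST[C]={a}
pass 2:
  A via A→B S: +{c}
  FIRST[S]={a,b,c}  FIRST[A]={a,c}  FIRST[B]={a,c}  FIRST[C]={a}
pass 3: done
  FIRST[S]={a,b,c}  FIRST[A]={a,c}  FIRST[B]={a,c}  FIRST[C]={a}

Compute FOLLOW by fixpoint:
seed FOLLOW(S) with $
iter 1:
  A→B S: FOLLOW(B) ⊇ FIRST(S) = {a,b,c}; new: +{a,b,c}
  B→B A c: FOLLOW(A) ⊇ FIRST(c) = {c}; new: +{c}
  S→S b: FOLLOW(S) ⊇ FIRST(b) = {b}; new: +{b}
  S→a A: FOLLOW(A) ⊇ FOLLOW(S) ⊇ {$,b}; new: +{$,b}
  S→a B: FOLLOW(B) ⊇ FOLLOW(S) ⊇ {$,b}; new: +{$}
  S→b C: FOLLOW(C) ⊇ FOLLOW(S) ⊇ {$,b}; new: +{$,b}
  FOLLOW[S]={$,b}  FOLLOW[A]={$,b,c}  FOLLOW[B]={$,a,b,c}  FOLLOW[C]={$,b}
iter 2:
  A→B S: FOLLOW(S) ⊇ FOLLOW(A) ⊇ {$,b,c}; new: +{c}
  S→b C: FOLLOW(C) ⊇ FOLLOW(S) ⊇ {$,b,c}; new: +{c}
  FOLLOW[S]={$,b,c}  FOLLOW[A]={$,b,c}  FOLLOW[B]={$,a,b,c}  FOLLOW[C]={$,b,c}
iter 3: (stable)
  FOLLOW[S]={$,b,c}  FOLLOW[A]={$,b,c}  FOLLOW[B]={$,a,b,c}  FOLLOW[C]={$,b,c}

FOLLOW(B) = ["$", "a", "b", "c"]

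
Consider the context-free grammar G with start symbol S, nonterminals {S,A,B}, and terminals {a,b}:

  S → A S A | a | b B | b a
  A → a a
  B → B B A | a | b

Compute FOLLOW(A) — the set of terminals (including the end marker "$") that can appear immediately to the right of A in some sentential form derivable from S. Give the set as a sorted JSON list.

FIRST sets, iterate to fixpoint:
pass 1:
  A via A→a a: +{a}
  B via B→a: +{a}
  B via B→b: +{b}
  S via S→A S A: +{a}
  S via S→b B: +{b}
  FIRST(S)={a,b}  FIRST(A)={a}  FIRST(B)={a,b}
pass 2: done
  FIRST(S)={a,b}  FIRST(A)={a}  FIRST(B)={a,b}

FOLLOW sets:
FOLLOW(S) := {$}
round 1:
  B→B B A: FOLLOW(B) ⊇ FIRST(B) = {a,b}; new: +{a,b}
  B→B B A: FOLLOW(A) ⊇ FOLLOW(B) ⊇ {a,b}; new: +{a,b}
  S→A S A: FOLLOW(S) ⊇ FIRST(A) = {a}; new: +{a}
  S→A S A: FOLLOW(A) ⊇ FOLLOW(S) ⊇ {$,a}; new: +{$}
  S→b B: FOLLOW(B) ⊇ FOLLOW(S) ⊇ {$,a}; new: +{$}
  S: {$,a}  A: {$,a,b}  B: {$,a,b}
round 2: done
  S: {$,a}  A: {$,a,b}  B: {$,a,b}

FOLLOW(A) = ["$", "a", "b"]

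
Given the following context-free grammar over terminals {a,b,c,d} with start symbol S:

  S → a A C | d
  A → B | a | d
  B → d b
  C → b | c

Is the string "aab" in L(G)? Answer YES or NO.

CNF form of G:
  S -> T2 X3 | d
  A -> T0 T1 | a | d
  B -> T0 T1
  C -> b | c
  T0 -> d
  T1 -> b
  T2 -> a
  X3 -> A C

CYK fill:
  T[0,0] 'a' = {A,T2}  orig:{A}
  T[1,1] 'a' = {A,T2}  orig:{A}
  T[2,2] 'b' = {C,T1}  orig:{C}
  T[0,1] 'aa' = ∅
  T[1,2] 'ab' = {X3}  orig:{}
  T[0,2] 'aab' = {S}

S ∈ T[0,2] ⇒ YES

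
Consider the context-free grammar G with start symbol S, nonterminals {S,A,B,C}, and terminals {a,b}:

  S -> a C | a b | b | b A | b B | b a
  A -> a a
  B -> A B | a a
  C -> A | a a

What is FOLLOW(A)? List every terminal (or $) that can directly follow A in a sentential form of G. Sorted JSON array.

Compute FIRST by fixpoint:
[1]
  A via A→a a: +{a}
  B via B→A B: +{a}
  C via C→A: +{a}
  S via S→a C: +{a}
  S via S→b: +{b}
  FIRST(S)={a,b}  FIRST(A)={a}  FIRST(B)={a}  FIRST(C)={a}
[2] (no change)
  FIRST(S)={a,b}  FIRST(A)={a}  FIRST(B)={a}  FIRST(C)={a}

FOLLOW iteration:
FOLLOW(S) := {$}
iter 1:
  B→A B: FOLLOW(A) ⊇ FIRST(B) = {a}; new: +{a}
  S→a C: FOLLOW(C) ⊇ FOLLOW(S) ⊇ {$}; new: +{$}
  S→b A: FOLLOW(A) ⊇ FOLLOW(S) ⊇ {$}; new: +{$}
  S→b B: FOLLOW(B) ⊇ FOLLOW(S) ⊇ {$}; new: +{$}
  FOLLOW[S]={$}  FOLLOW[A]={$,a}  FOLLOW[B]={$}  FOLLOW[C]={$}
iter 2: (stable)
  FOLLOW[S]={$}  FOLLOW[A]={$,a}  FOLLOW[B]={$}  FOLLOW[C]={$}

FOLLOW(A) = ["$", "a"]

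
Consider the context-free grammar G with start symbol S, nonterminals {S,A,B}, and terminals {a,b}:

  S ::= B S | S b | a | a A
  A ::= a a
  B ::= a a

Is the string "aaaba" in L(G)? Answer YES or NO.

Convert to CNF:
  S -> B S | S T1 | T0 A | a
  A -> T0 T0
  B -> T0 T0
  T0 -> a
  T1 -> b

CYK fill:
  T[0,0] 'a' = {S,T0}  orig:{S}
  T[1,1] 'a' = {S,T0}  orig:{S}
  T[2,2] 'a' = {S,T0}  orig:{S}
  T[3,3] 'b' = {T1}  orig:{}
  T[4,4] 'a' = {S,T0}  orig:{S}
  T[0,1] 'aa' = {A,B}
  T[1,2] 'aa' = {A,B}
  T[2,3] 'ab' = {S}
  T[3,4] 'ba' = ∅
  T[0,2] 'aaa' = {S}
  T[1,3] 'aab' = ∅
  T[2,4] 'aba' = ∅
  T[0,3] 'aaab' = {S}
  T[1,4] 'aaba' = ∅
  T[0,4] 'aaaba' = ∅

S ∉ T[0,4] ⇒ NO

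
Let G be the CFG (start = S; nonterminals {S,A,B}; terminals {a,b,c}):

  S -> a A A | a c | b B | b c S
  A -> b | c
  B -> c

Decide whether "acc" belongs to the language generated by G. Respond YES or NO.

CNF form of G:
  S -> T0 T1 | T0 X3 | T2 B | T2 X4
  A -> b | c
  B -> c
  T0 -> a
  T1 -> c
  T2 -> b
  X3 -> A A
  X4 -> T1 S

CYK table (by increasing span):
  T[0,0] 'a' = {T0}  orig:{}
  T[1,1] 'c' = {A,B,T1}  orig:{A,B}
  T[2,2] 'c' = {A,B,T1}  orig:{A,B}
  T[0,1] 'ac' = {S}
  T[1,2] 'cc' = {X3}  orig:{}
  T[0,2] 'acc' = {S}

S ∈ T[0,2] ⇒ YES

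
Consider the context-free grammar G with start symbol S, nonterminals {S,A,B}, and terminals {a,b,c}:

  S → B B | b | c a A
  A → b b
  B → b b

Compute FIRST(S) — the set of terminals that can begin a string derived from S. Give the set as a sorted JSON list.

Compute FIRST by fixpoint:
iter 1:
  A via A→b b: +{b}
  B via B→b b: +{b}
  S via S→B B: +{b}
  S via S→c a A: +{c}
  FIRST[S]={b,c}  FIRST[A]={b}  FIRST[B]={b}
iter 2: (no change)
  FIRST[S]={b,c}  FIRST[A]={b}  FIRST[B]={b}

FIRST(S) = ["b", "c"]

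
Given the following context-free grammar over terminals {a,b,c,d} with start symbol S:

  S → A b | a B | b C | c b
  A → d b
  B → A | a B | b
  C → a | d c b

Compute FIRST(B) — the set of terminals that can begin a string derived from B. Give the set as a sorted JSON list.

FIRST iteration:
pass 1:
  A via A→d b: +{d}
  B via B→A: +{d}
  B via B→a B: +{a}
  B via B→b: +{b}
  C via C→a: +{a}
  C via C→d c b: +{d}
  S via S→A b: +{d}
  S via S→a B: +{a}
  S via S→b C: +{b}
  S via S→c b: +{c}
  S: {a,b,c,d}  A: {d}  B: {a,b,d}  C: {a,d}
pass 2: — fixpoint
  S: {a,b,c,d}  A: {d}  B: {a,b,d}  C: {a,d}

FIRST(B) = ["a", "b", "d"]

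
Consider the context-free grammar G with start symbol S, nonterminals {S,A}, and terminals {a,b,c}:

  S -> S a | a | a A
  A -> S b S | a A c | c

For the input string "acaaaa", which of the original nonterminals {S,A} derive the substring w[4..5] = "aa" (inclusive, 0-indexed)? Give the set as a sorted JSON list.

CNF form of G:
  S -> S T1 | T1 A | a
  A -> S X3 | T1 X4 | c
  T0 -> b
  T1 -> a
  T2 -> c
  X3 -> T0 S
  X4 -> A T2

CYK table (by increasing span) — only the sub-triangle for w[4..5]:
  cell(4,4) a: {S,T1}  orig:{S}
  cell(5,5) a: {S,T1}  orig:{S}
  cell(4,5) aa: {S}

Original NTs in T[4,5] deriving "aa": ["S"]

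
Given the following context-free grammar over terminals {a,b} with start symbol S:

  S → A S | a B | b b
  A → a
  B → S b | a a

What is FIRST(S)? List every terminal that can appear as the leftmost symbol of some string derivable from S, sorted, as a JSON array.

FIRST sets, iterate to fixpoint:
pass 1:
  A via A→a: +{a}
  B via B→a a: +{a}
  S via S→A S: +{a}
  S via S→b b: +{b}
  FIRST(S)={a,b}  FIRST(A)={a}  FIRST(B)={a}
pass 2:
  B via B→S b: +{b}
  FIRST(S)={a,b}  FIRST(A)={a}  FIRST(B)={a,b}
pass 3: (no change)
  FIRST(S)={a,b}  FIRST(A)={a}  FIRST(B)={a,b}

FIRST(S) = ["a", "b"]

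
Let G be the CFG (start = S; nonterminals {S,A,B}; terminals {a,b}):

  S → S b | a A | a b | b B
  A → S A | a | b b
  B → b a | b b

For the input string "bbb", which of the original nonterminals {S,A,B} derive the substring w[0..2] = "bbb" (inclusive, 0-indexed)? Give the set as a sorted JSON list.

Convert to CNF:
  S -> S T0 | T0 B | T1 A | T1 T0
  A -> S A | T0 T0 | a
  B -> T0 T0 | T0 T1
  T0 -> b
  T1 -> a

CYK table (by increasing span), restricted to cells inside w[0..2]:
  T[0,0] 'b' = {T0}  orig:{}
  T[1,1] 'b' = {T0}  orig:{}
  T[2,2] 'b' = {T0}  orig:{}
  T[0,1] 'bb' = {A,B}
  T[1,2] 'bb' = {A,B}
  T[0,2] 'bbb' = {S}

Original NTs in T[0,2] deriving "bbb": ["S"]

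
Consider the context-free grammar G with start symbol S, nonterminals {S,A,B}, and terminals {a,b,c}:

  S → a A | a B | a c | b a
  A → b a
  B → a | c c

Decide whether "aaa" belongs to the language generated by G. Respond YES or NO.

CNF form of G:
  S -> T0 T1 | T1 A | T1 B | T1 T2
  A -> T0 T1
  B -> T2 T2 | a
  T0 -> b
  T1 -> a
  T2 -> c

CYK fill:
  cell(0,0) a: {B,T1}  orig:{B}
  cell(1,1) a: {B,T1}  orig:{B}
  cell(2,2) a: {B,T1}  orig:{B}
  cell(0,1) aa: {S}
  cell(1,2) aa: {S}
  cell(0,2) aaa: ∅

S ∉ T[0,2] ⇒ NO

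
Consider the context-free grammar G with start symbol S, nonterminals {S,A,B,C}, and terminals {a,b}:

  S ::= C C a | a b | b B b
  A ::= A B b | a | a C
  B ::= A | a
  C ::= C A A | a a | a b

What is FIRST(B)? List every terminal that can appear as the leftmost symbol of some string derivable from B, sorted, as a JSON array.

Compute FIRST by fixpoint:
iter 1:
  A via A→a: +{a}
  B via B→A: +{a}
  C via C→a a: +{a}
  S via S→C C a: +{a}
  S via S→b B b: +{b}
  S: {a,b}  A: {a}  B: {a}  C: {a}
iter 2: (stable)
  S: {a,b}  A: {a}  B: {a}  C: {a}

FIRST(B) = ["a"]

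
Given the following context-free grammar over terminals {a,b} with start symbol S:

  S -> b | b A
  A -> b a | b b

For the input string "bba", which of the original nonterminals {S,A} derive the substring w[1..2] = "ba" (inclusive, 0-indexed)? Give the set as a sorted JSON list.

Convert to CNF:
  S -> T0 A | b
  A -> T0 T0 | T0 T1
  T0 -> b
  T1 -> a

CYK fill (cells [i..j] with 1 ≤ i ≤ j ≤ 2 only):
  cell(1,1) b: {S,T0}  orig:{S}
  cell(2,2) a: {T1}  orig:{}
  cell(1,2) ba: {A}

Original NTs in T[1,2] deriving "ba": ["A"]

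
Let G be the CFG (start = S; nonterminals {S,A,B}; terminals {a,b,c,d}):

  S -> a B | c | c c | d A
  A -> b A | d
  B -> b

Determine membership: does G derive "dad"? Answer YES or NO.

CNF form of G:
  S -> T1 B | T2 T2 | T3 A | c
  A -> T0 A | d
  B -> b
  T0 -> b
  T1 -> a
  T2 -> c
  T3 -> d

CYK fill:
  T[0,0] 'd' = {A,T3}  orig:{A}
  T[1,1] 'a' = {T1}  orig:{}
  T[2,2] 'd' = {A,T3}  orig:{A}
  T[0,1] 'da' = ∅
  T[1,2] 'ad' = ∅
  T[0,2] 'dad' = ∅

S ∉ T[0,2] ⇒ NO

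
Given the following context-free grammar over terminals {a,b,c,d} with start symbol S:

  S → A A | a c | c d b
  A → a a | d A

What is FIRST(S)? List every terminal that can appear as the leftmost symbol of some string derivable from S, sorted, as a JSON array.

FIRST sets, iterate to fixpoint:
iter 1:
  A via A→a a: +{a}
  A via A→d A: +{d}
  S via S→A A: +{a,d}
  S via S→c d b: +{c}
  FIRST(S)={a,c,d}  FIRST(A)={a,d}
iter 2: (no change)
  FIRST(S)={a,c,d}  FIRST(A)={a,d}

FIRST(S) = ["a", "c", "d"]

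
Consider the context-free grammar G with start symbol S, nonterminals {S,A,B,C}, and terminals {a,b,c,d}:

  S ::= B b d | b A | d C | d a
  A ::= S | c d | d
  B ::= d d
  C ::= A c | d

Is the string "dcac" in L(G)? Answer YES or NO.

CNF form of G:
  S -> B X5 | T0 A | T1 C | T1 T3
  A -> B X4 | T0 A | T1 C | T1 T3 | T2 T1 | d
  B -> T1 T1
  C -> A T2 | d
  T0 -> b
  T1 -> d
  T2 -> c
  T3 -> a
  X4 -> T0 T1
  X5 -> T0 T1

CYK fill:
  [0..0]={A,C,T1}  "d"  orig:{A,C}
  [1..1]={T2}  "c"  orig:{}
  [2..2]={T3}  "a"  orig:{}
  [3..3]={T2}  "c"  orig:{}
  [0..1]={C}  "dc"
  [1..2]=∅  "ca"
  [2..3]=∅  "ac"
  [0..2]=∅  "dca"
  [1..3]=∅  "cac"
  [0..3]=∅  "dcac"

S ∉ T[0,3] ⇒ NO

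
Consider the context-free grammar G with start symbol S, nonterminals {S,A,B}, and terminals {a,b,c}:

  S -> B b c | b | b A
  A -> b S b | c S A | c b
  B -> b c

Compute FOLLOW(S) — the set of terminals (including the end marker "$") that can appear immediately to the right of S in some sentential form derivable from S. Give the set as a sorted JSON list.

FIRST sets, iterate to fixpoint:
round 1:
  A via A→b S b: +{b}
  A via A→c S A: +{c}
  B via B→b c: +{b}
  S via S→B b c: +{b}
  S: {b}  A: {b,c}  B: {b}
round 2: (no change)
  S: {b}  A: {b,c}  B: {b}

Compute FOLLOW by fixpoint:
initialize: $ ∈ FOLLOW(S)
iter 1:
  A→b S b: FOLLOW(S) ⊇ FIRST(b) = {b}; new: +{b}
  A→c S A: FOLLOW(S) ⊇ FIRST(A) = {b,c}; new: +{c}
  S→B b c: FOLLOW(B) ⊇ FIRST(b) = {b}; new: +{b}
  S→b A: FOLLOW(A) ⊇ FOLLOW(S) ⊇ {$,b,c}; new: +{$,b,c}
  FOLLOW(S)={$,b,c}  FOLLOW(A)={$,b,c}  FOLLOW(B)={b}
iter 2: (stable)
  FOLLOW(S)={$,b,c}  FOLLOW(A)={$,b,c}  FOLLOW(B)={b}

FOLLOW(S) = ["$", "b", "c"]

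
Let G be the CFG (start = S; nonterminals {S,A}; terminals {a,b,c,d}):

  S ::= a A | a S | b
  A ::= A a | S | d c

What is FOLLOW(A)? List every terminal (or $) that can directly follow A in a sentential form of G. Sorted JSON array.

FIRST sets, iterate to fixpoint:
iter 1:
  A via A→d c: +{d}
  S via S→a A: +{a}
  S via S→b: +{b}
  FIRST[S]={a,b}  FIRST[A]={d}
iter 2:
  A via A→S: +{a,b}
  FIRST[S]={a,b}  FIRST[A]={a,b,d}
iter 3: (stable)
  FIRST[S]={a,b}  FIRST[A]={a,b,d}

FOLLOW iteration:
FOLLOW(S) := {$}
iter 1:
  A→A a: FOLLOW(A) ⊇ FIRST(a) = {a}; new: +{a}
  A→S: FOLLOW(S) ⊇ FOLLOW(A) ⊇ {a}; new: +{a}
  S→a A: FOLLOW(A) ⊇ FOLLOW(S) ⊇ {$,a}; new: +{$}
  FOLLOW[S]={$,a}  FOLLOW[A]={$,a}
iter 2: — fixpoint
  FOLLOW[S]={$,a}  FOLLOW[A]={$,a}

FOLLOW(A) = ["$", "a"]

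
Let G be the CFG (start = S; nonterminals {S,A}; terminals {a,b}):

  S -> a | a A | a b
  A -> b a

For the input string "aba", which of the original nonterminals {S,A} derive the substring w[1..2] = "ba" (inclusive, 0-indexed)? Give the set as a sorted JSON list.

Convert to CNF:
  S -> T1 A | T1 T0 | a
  A -> T0 T1
  T0 -> b
  T1 -> a

CYK fill (cells [i..j] with 1 ≤ i ≤ j ≤ 2 only):
  cell(1,1) b: {T0}  orig:{}
  cell(2,2) a: {S,T1}  orig:{S}
  cell(1,2) ba: {A}

Original NTs in T[1,2] deriving "ba": ["A"]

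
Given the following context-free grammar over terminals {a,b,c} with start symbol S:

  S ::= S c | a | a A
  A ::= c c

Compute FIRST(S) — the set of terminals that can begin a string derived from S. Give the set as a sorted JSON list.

FIRST sets, iterate to fixpoint:
[1]
  A via A→c c: +{c}
  S via S→a: +{a}
  S: {a}  A: {c}
[2] (stable)
  S: {a}  A: {c}

FIRST(S) = ["a"]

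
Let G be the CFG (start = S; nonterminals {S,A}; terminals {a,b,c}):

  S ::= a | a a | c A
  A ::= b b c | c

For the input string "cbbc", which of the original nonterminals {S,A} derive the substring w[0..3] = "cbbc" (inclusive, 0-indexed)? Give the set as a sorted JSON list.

CNF form of G:
  S -> T1 A | T2 T2 | a
  A -> T0 X3 | c
  T0 -> b
  T1 -> c
  T2 -> a
  X3 -> T0 T1

CYK table (by increasing span) (cells [i..j] with 0 ≤ i ≤ j ≤ 3 only):
  T[0,0] 'c' = {A,T1}  orig:{A}
  T[1,1] 'b' = {T0}  orig:{}
  T[2,2] 'b' = {T0}  orig:{}
  T[3,3] 'c' = {A,T1}  orig:{A}
  T[0,1] 'cb' = ∅
  T[1,2] 'bb' = ∅
  T[2,3] 'bc' = {X3}  orig:{}
  T[0,2] 'cbb' = ∅
  T[1,3] 'bbc' = {A}
  T[0,3] 'cbbc' = {S}

Original NTs in T[0,3] deriving "cbbc": ["S"]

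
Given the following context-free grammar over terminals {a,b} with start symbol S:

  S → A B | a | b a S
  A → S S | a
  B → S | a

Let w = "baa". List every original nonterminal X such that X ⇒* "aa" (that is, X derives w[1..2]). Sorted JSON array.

Convert to CNF:
  S -> A B | T0 X3 | a
  A -> S S | a
  B -> A B | T0 X2 | a
  T0 -> b
  T1 -> a
  X2 -> T1 S
  X3 -> T1 S

Fill CYK table bottom-up, restricted to cells inside w[1..2]:
  cell(1,1) a: {A,B,S,T1}  orig:{A,B,S}
  cell(2,2) a: {A,B,S,T1}  orig:{A,B,S}
  cell(1,2) aa: {A,B,S,X2,X3}  orig:{A,B,S}

Original NTs in T[1,2] deriving "aa": ["A", "B", "S"]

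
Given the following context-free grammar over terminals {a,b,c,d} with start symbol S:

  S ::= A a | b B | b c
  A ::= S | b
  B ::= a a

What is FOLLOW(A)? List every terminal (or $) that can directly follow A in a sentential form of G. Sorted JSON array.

FIRST sets, iterate to fixpoint:
iter 1:
  A via A→b: +{b}
  B via B→a a: +{a}
  S via S→A a: +{b}
  FIRST(S)={b}  FIRST(A)={b}  FIRST(B)={a}
iter 2: done
  FIRST(S)={b}  FIRST(A)={b}  FIRST(B)={a}

FOLLOW sets:
seed FOLLOW(S) with $
pass 1:
  S→A a: FOLLOW(A) ⊇ FIRST(a) = {a}; new: +{a}
  S→b B: FOLLOW(B) ⊇ FOLLOW(S) ⊇ {$}; new: +{$}
  S: {$}  A: {a}  B: {$}
pass 2:
  A→S: FOLLOW(S) ⊇ FOLLOW(A) ⊇ {a}; new: +{a}
  S→b B: FOLLOW(B) ⊇ FOLLOW(S) ⊇ {$,a}; new: +{a}
  S: {$,a}  A: {a}  B: {$,a}
pass 3: done
  S: {$,a}  A: {a}  B: {$,a}

FOLLOW(A) = ["a"]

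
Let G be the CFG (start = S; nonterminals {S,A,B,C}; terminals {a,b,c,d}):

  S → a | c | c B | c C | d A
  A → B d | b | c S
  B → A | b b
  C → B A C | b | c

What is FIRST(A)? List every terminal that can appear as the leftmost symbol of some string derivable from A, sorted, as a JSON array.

Compute FIRST by fixpoint:
pass 1:
  A via A→b: +{b}
  A via A→c S: +{c}
  B via B→A: +{b,c}
  C via C→B A C: +{b,c}
  S via S→a: +{a}
  S via S→c: +{c}
  S via S→d A: +{d}
  S: {a,c,d}  A: {b,c}  B: {b,c}  C: {b,c}
pass 2: (stable)
  S: {a,c,d}  A: {b,c}  B: {b,c}  C: {b,c}

FIRST(A) = ["b", "c"]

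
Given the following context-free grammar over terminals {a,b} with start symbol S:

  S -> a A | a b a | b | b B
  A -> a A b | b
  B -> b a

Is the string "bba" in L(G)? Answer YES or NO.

Convert to CNF:
  S -> T0 A | T0 X3 | T1 B | b
  A -> T0 X2 | b
  B -> T1 T0
  T0 -> a
  T1 -> b
  X2 -> A T1
  X3 -> T1 T0

CYK table (by increasing span):
  cell(0,0) b: {A,S,T1}  orig:{A,S}
  cell(1,1) b: {A,S,T1}  orig:{A,S}
  cell(2,2) a: {T0}  orig:{}
  cell(0,1) bb: {X2}  orig:{}
  cell(1,2) ba: {B,X3}  orig:{B}
  cell(0,2) bba: {S}

S ∈ T[0,2] ⇒ YES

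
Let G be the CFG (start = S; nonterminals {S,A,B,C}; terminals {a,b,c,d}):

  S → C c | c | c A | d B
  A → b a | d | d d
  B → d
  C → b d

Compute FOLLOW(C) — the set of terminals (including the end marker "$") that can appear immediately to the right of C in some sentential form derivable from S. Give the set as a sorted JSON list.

FIRST iteration:
pass 1:
  A via A→b a: +{b}
  A via A→d: +{d}
  B via B→d: +{d}
  C via C→b d: +{b}
  S via S→C c: +{b}
  S via S→c: +{c}
  S via S→d B: +{d}
  FIRST(S)={b,c,d}  FIRST(A)={b,d}  FIRST(B)={d}  FIRST(C)={b}
pass 2: — fixpoint
  FIRST(S)={b,c,d}  FIRST(A)={b,d}  FIRST(B)={d}  FIRST(C)={b}

Compute FOLLOW by fixpoint:
seed FOLLOW(S) with $
round 1:
  S→C c: FOLLOW(C) ⊇ FIRST(c) = {c}; new: +{c}
  S→c A: FOLLOW(A) ⊇ FOLLOW(S) ⊇ {$}; new: +{$}
  S→d B: FOLLOW(B) ⊇ FOLLOW(S) ⊇ {$}; new: +{$}
  FOLLOW(S)={$}  FOLLOW(A)={$}  FOLLOW(B)={$}  FOLLOW(C)={c}
round 2: (no change)
  FOLLOW(S)={$}  FOLLOW(A)={$}  FOLLOW(B)={$}  FOLLOW(C)={c}

FOLLOW(C) = ["c"]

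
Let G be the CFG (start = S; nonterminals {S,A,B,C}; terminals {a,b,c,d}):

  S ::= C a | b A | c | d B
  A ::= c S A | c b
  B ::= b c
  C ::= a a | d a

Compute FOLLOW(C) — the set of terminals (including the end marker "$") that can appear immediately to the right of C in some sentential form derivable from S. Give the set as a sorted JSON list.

Compute FIRST by fixpoint:
[1]
  A via A→c S A: +{c}
  B via B→b c: +{b}
  C via C→a a: +{a}
  C via C→d a: +{d}
  S via S→C a: +{a,d}
  S via S→b A: +{b}
  S via S→c: +{c}
  S: {a,b,c,d}  A: {c}  B: {b}  C: {a,d}
[2] (no change)
  S: {a,b,c,d}  A: {c}  B: {b}  C: {a,d}

FOLLOW iteration:
FOLLOW(S) := {$}
[1]
  A→c S A: FOLLOW(S) ⊇ FIRST(A) = {c}; new: +{c}
  S→C a: FOLLOW(C) ⊇ FIRST(a) = {a}; new: +{a}
  S→b A: FOLLOW(A) ⊇ FOLLOW(S) ⊇ {$,c}; new: +{$,c}
  S→d B: FOLLOW(B) ⊇ FOLLOW(S) ⊇ {$,c}; new: +{$,c}
  FOLLOW(S)={$,c}  FOLLOW(A)={$,c}  FOLLOW(B)={$,c}  FOLLOW(C)={a}
[2] done
  FOLLOW(S)={$,c}  FOLLOW(A)={$,c}  FOLLOW(B)={$,c}  FOLLOW(C)={a}

FOLLOW(C) = ["a"]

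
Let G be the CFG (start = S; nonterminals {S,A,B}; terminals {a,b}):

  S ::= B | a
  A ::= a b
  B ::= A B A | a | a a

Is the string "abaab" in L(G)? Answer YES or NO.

Convert to CNF:
  S -> A X3 | T0 T0 | a
  A -> T0 T1
  B -> A X2 | T0 T0 | a
  T0 -> a
  T1 -> b
  X2 -> B A
  X3 -> B A

CYK fill:
  [0..0]={B,S,T0}  "a"  orig:{B,S}
  [1..1]={T1}  "b"  orig:{}
  [2..2]={B,S,T0}  "a"  orig:{B,S}
  [3..3]={B,S,T0}  "a"  orig:{B,S}
  [4..4]={T1}  "b"  orig:{}
  [0..1]={A}  "ab"
  [1..2]=∅  "ba"
  [2..3]={B,S}  "aa"
  [3..4]={A}  "ab"
  [0..2]=∅  "aba"
  [1..3]=∅  "baa"
  [2..4]={X2,X3}  "aab"  orig:{}
  [0..3]=∅  "abaa"
  [1..4]=∅  "baab"
  [0..4]={B,S}  "abaab"

S ∈ T[0,4] ⇒ YES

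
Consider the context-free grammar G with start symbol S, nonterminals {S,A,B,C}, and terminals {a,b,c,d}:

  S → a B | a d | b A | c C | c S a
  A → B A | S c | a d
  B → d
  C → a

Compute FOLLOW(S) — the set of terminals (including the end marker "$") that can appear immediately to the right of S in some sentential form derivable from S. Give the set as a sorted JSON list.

FIRST iteration:
round 1:
  A via A→a d: +{a}
  B via B→d: +{d}
  C via C→a: +{a}
  S via S→a B: +{a}
  S via S→b A: +{b}
  S via S→c C: +{c}
  FIRST[S]={a,b,c}  FIRST[A]={a}  FIRST[B]={d}  FIRST[C]={a}
round 2:
  A via A→B A: +{d}
  A via A→S c: +{b,c}
  FIRST[S]={a,b,c}  FIRST[A]={a,b,c,d}  FIRST[B]={d}  FIRST[C]={a}
round 3: (stable)
  FIRST[S]={a,b,c}  FIRST[A]={a,b,c,d}  FIRST[B]={d}  FIRST[C]={a}

FOLLOW iteration:
initialize: $ ∈ FOLLOW(S)
round 1:
  A→B A: FOLLOW(B) ⊇ FIRST(A) = {a,b,c,d}; new: +{a,b,c,d}
  A→S c: FOLLOW(S) ⊇ FIRST(c) = {c}; new: +{c}
  S→a B: FOLLOW(B) ⊇ FOLLOW(S) ⊇ {$,c}; new: +{$}
  S→b A: FOLLOW(A) ⊇ FOLLOW(S) ⊇ {$,c}; new: +{$,c}
  S→c C: FOLLOW(C) ⊇ FOLLOW(S) ⊇ {$,c}; new: +{$,c}
  S→c S a: FOLLOW(S) ⊇ FIRST(a) = {a}; new: +{a}
  S: {$,a,c}  A: {$,c}  B: {$,a,b,c,d}  C: {$,c}
round 2:
  S→b A: FOLLOW(A) ⊇ FOLLOW(S) ⊇ {$,a,c}; new: +{a}
  S→c C: FOLLOW(C) ⊇ FOLLOW(S) ⊇ {$,a,c}; new: +{a}
  S: {$,a,c}  A: {$,a,c}  B: {$,a,b,c,d}  C: {$,a,c}
round 3: — fixpoint
  S: {$,a,c}  A: {$,a,c}  B: {$,a,b,c,d}  C: {$,a,c}

FOLLOW(S) = ["$", "a", "c"]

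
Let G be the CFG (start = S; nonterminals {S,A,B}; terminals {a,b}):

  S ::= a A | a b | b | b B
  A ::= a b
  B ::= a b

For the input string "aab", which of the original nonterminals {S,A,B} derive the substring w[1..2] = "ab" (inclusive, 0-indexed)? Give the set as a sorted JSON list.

CNF form of G:
  S -> T0 A | T0 T1 | T1 B | b
  A -> T0 T1
  B -> T0 T1
  T0 -> a
  T1 -> b

CYK table (by increasing span) — only the sub-triangle for w[1..2]:
  T[1,1] 'a' = {T0}  orig:{}
  T[2,2] 'b' = {S,T1}  orig:{S}
  T[1,2] 'ab' = {A,B,S}

Original NTs in T[1,2] deriving "ab": ["A", "B", "S"]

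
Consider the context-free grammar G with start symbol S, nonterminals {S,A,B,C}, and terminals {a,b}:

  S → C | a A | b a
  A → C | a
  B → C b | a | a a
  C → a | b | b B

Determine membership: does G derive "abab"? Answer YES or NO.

CNF form of G:
  S -> T0 B | T0 T1 | T1 A | a | b
  A -> T0 B | a | b
  B -> C T0 | T1 T1 | a
  C -> T0 B | a | b
  T0 -> b
  T1 -> a

CYK fill:
  [0..0]={A,B,C,S,T1}  "a"  orig:{A,B,C,S}
  [1..1]={A,C,S,T0}  "b"  orig:{A,C,S}
  [2..2]={A,B,C,S,T1}  "a"  orig:{A,B,C,S}
  [3..3]={A,C,S,T0}  "b"  orig:{A,C,S}
  [0..1]={B,S}  "ab"
  [1..2]={A,C,S}  "ba"
  [2..3]={B,S}  "ab"
  [0..2]={S}  "aba"
  [1..3]={A,B,C,S}  "bab"
  [0..3]={S}  "abab"

S ∈ T[0,3] ⇒ YES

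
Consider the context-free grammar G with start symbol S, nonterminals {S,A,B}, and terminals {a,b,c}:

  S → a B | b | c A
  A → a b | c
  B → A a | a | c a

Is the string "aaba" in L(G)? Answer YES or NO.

CNF form of G:
  S -> T0 B | T2 A | b
  A -> T0 T1 | c
  B -> A T0 | T2 T0 | a
  T0 -> a
  T1 -> b
  T2 -> c

CYK fill:
  cell(0,0) a: {B,T0}  orig:{B}
  cell(1,1) a: {B,T0}  orig:{B}
  cell(2,2) b: {S,T1}  orig:{S}
  cell(3,3) a: {B,T0}  orig:{B}
  cell(0,1) aa: {S}
  cell(1,2) ab: {A}
  cell(2,3) ba: ∅
  cell(0,2) aab: ∅
  cell(1,3) aba: {B}
  cell(0,3) aaba: {S}

S ∈ T[0,3] ⇒ YES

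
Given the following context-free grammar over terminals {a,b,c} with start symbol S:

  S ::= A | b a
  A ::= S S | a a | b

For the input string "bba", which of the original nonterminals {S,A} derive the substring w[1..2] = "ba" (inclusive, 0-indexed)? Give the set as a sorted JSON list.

Convert to CNF:
  S -> S S | T0 T0 | T1 T0 | b
  A -> S S | T0 T0 | b
  T0 -> a
  T1 -> b

Fill CYK table bottom-up (cells [i..j] with 1 ≤ i ≤ j ≤ 2 only):
  [1..1]={A,S,T1}  "b"  orig:{A,S}
  [2..2]={T0}  "a"  orig:{}
  [1..2]={S}  "ba"

Original NTs in T[1,2] deriving "ba": ["S"]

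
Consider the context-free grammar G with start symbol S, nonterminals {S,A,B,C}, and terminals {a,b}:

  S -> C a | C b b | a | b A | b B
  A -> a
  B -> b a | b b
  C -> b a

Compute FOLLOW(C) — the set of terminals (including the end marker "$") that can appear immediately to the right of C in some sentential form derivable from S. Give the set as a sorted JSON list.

FIRST iteration:
round 1:
  A via A→a: +{a}
  B via B→b a: +{b}
  C via C→b a: +{b}
  S via S→C a: +{b}
  S via S→a: +{a}
  S: {a,b}  A: {a}  B: {b}  C: {b}
round 2: (stable)
  S: {a,b}  A: {a}  B: {b}  C: {b}

FOLLOW sets:
initialize: $ ∈ FOLLOW(S)
pass 1:
  S→C a: FOLLOW(C) ⊇ FIRST(a) = {a}; new: +{a}
  S→C b b: FOLLOW(C) ⊇ FIRST(b) = {b}; new: +{b}
  S→b A: FOLLOW(A) ⊇ FOLLOW(S) ⊇ {$}; new: +{$}
  S→b B: FOLLOW(B) ⊇ FOLLOW(S) ⊇ {$}; new: +{$}
  FOLLOW(S)={$}  FOLLOW(A)={$}  FOLLOW(B)={$}  FOLLOW(C)={a,b}
pass 2: (no change)
  FOLLOW(S)={$}  FOLLOW(A)={$}  FOLLOW(B)={$}  FOLLOW(C)={a,b}

FOLLOW(C) = ["a", "b"]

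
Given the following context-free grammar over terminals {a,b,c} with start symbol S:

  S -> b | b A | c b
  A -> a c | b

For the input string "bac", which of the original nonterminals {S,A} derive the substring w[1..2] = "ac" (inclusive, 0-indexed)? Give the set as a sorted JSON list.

CNF form of G:
  S -> T1 T2 | T2 A | b
  A -> T0 T1 | b
  T0 -> a
  T1 -> c
  T2 -> b

CYK fill — only the sub-triangle for w[1..2]:
  T[1,1] 'a' = {T0}  orig:{}
  T[2,2] 'c' = {T1}  orig:{}
  T[1,2] 'ac' = {A}

Original NTs in T[1,2] deriving "ac": ["A"]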